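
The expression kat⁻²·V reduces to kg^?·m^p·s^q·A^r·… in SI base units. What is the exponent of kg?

1

kat = mol/s = s⁻¹·mol (catalytic activity).
So kat⁻² = s²·mol⁻².
V = W/A (potential = power per current),
    = kg·m²·s⁻³·A⁻¹.
Combining: kat⁻²·V = (s²·mol⁻²) · (kg·m²·s⁻³·A⁻¹) = kg·m²·s⁻¹·A⁻¹·mol⁻².
The exponent of kg is 1.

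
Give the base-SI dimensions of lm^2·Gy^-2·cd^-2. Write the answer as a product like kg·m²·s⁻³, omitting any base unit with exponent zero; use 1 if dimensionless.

lm = cd.
So lm² = cd².
Gy = m²·s⁻².
So Gy⁻² = m⁻⁴·s⁴.
Combining: lm²·Gy⁻²·cd⁻² = cd² · (m⁻⁴·s⁴) · cd⁻² = m⁻⁴·s⁴.

m⁻⁴·s⁴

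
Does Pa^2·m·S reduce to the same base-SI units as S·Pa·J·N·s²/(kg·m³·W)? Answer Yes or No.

Left side:
  Pa = kg·m⁻¹·s⁻².
  So Pa² = kg²·m⁻²·s⁻⁴.
  S = kg⁻¹·m⁻²·s³·A².
  Combining: Pa²·m·S = (kg²·m⁻²·s⁻⁴) · m · (kg⁻¹·m⁻²·s³·A²) = kg·m⁻³·s⁻¹·A².
Right side:
  S = 1/Ω (conductance is reciprocal resistance),
      = kg⁻¹·m⁻²·s³·A².
  Pa = N/m² (pressure = force per area),
      = kg·m⁻¹·s⁻².
  J = N·m (work = force × distance),
      = kg·m²·s⁻².
  N = kg·m/s² = kg·m·s⁻² (force = mass × acceleration).
  W = J/s (power = energy per time),
      = kg·m²·s⁻³.
  So W⁻¹ = kg⁻¹·m⁻²·s³.
  Combining: S·Pa·kg⁻¹·J·m⁻³·N·s²·W⁻¹ = (kg⁻¹·m⁻²·s³·A²) · (kg·m⁻¹·s⁻²) · kg⁻¹ · (kg·m²·s⁻²) · m⁻³ · (kg·m·s⁻²) · s² · (kg⁻¹·m⁻²·s³) = m⁻⁵·s²·A².
Left is kg·m⁻³·s⁻¹·A²; right is m⁻⁵·s²·A² — different.

No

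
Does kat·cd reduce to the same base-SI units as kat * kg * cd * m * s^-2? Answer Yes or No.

No

Left side:
  kat = s⁻¹·mol.
  Combining: kat·cd = (s⁻¹·mol) · cd = s⁻¹·mol·cd.
Right side:
  kat = mol/s = s⁻¹·mol (catalytic activity).
  Combining: kat·kg·cd·m·s⁻² = (s⁻¹·mol) · kg · cd · m · s⁻² = kg·m·s⁻³·mol·cd.
Left is s⁻¹·mol·cd; right is kg·m·s⁻³·mol·cd — different.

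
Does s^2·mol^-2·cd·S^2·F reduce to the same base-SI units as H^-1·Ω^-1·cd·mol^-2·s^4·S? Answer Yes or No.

Yes

Left side:
  S = 1/Ω (conductance is reciprocal resistance),
      = kg⁻¹·m⁻²·s³·A².
  So S² = kg⁻²·m⁻⁴·s⁶·A⁴.
  F = C/V (capacitance = charge per voltage),
      = A·s/(kg·m²·s⁻³·A⁻¹) (substituting C and V),
      = kg⁻¹·m⁻²·s⁴·A².
  Combining: s²·mol⁻²·cd·S²·F = s² · mol⁻² · cd · (kg⁻²·m⁻⁴·s⁶·A⁴) · (kg⁻¹·m⁻²·s⁴·A²) = kg⁻³·m⁻⁶·s¹²·A⁶·mol⁻²·cd.
Right side:
  H = Wb/A (inductance = flux per current),
      = kg·m²·s⁻²·A⁻².
  So H⁻¹ = kg⁻¹·m⁻²·s²·A².
  Ω = V/A (resistance = voltage per current),
      = kg·m²·s⁻³·A⁻².
  So Ω⁻¹ = kg⁻¹·m⁻²·s³·A².
  S = 1/Ω (conductance is reciprocal resistance),
      = kg⁻¹·m⁻²·s³·A².
  Combining: H⁻¹·Ω⁻¹·cd·mol⁻²·s⁴·S = (kg⁻¹·m⁻²·s²·A²) · (kg⁻¹·m⁻²·s³·A²) · cd · mol⁻² · s⁴ · (kg⁻¹·m⁻²·s³·A²) = kg⁻³·m⁻⁶·s¹²·A⁶·mol⁻²·cd.
Both reduce to kg⁻³·m⁻⁶·s¹²·A⁶·mol⁻²·cd.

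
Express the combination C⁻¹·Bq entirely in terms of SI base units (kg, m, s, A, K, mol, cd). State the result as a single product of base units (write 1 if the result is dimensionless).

C = A·s = s·A (charge = current × time).
So C⁻¹ = s⁻¹·A⁻¹.
Bq = 1/s = s⁻¹ (activity is decays per second).
Combining: C⁻¹·Bq = (s⁻¹·A⁻¹) · s⁻¹ = s⁻²·A⁻¹.

s⁻²·A⁻¹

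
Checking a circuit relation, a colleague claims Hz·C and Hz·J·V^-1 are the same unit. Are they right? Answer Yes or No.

Yes

Left side:
  Hz = s⁻¹.
  C = s·A.
  Combining: Hz·C = s⁻¹ · (s·A) = A.
Right side:
  Hz = s⁻¹.
  J = kg·m²·s⁻².
  V = kg·m²·s⁻³·A⁻¹.
  So V⁻¹ = kg⁻¹·m⁻²·s³·A.
  Combining: Hz·J·V⁻¹ = s⁻¹ · (kg·m²·s⁻²) · (kg⁻¹·m⁻²·s³·A) = A.
Both reduce to A.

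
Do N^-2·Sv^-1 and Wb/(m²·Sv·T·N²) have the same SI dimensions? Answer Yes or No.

Yes

Left side:
  N = kg·m/s² = kg·m·s⁻² (force = mass × acceleration).
  So N⁻² = kg⁻²·m⁻²·s⁴.
  Sv = J/kg (equivalent dose = energy per mass),
      = m²·s⁻².
  So Sv⁻¹ = m⁻²·s².
  Combining: N⁻²·Sv⁻¹ = (kg⁻²·m⁻²·s⁴) · (m⁻²·s²) = kg⁻²·m⁻⁴·s⁶.
Right side:
  Wb = kg·m²·s⁻²·A⁻¹.
  Sv = m²·s⁻².
  So Sv⁻¹ = m⁻²·s².
  T = kg·s⁻²·A⁻¹.
  So T⁻¹ = kg⁻¹·s²·A.
  N = kg·m·s⁻².
  So N⁻² = kg⁻²·m⁻²·s⁴.
  Combining: Wb·m⁻²·Sv⁻¹·T⁻¹·N⁻² = (kg·m²·s⁻²·A⁻¹) · m⁻² · (m⁻²·s²) · (kg⁻¹·s²·A) · (kg⁻²·m⁻²·s⁴) = kg⁻²·m⁻⁴·s⁶.
Both reduce to kg⁻²·m⁻⁴·s⁶.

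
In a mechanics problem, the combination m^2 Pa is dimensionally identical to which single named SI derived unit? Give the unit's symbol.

N

Pa = kg·m⁻¹·s⁻².
Combining: m²·Pa = m² · (kg·m⁻¹·s⁻²) = kg·m·s⁻².
kg·m·s⁻² is the base-SI form of the newton.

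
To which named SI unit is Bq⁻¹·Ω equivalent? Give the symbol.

H

Bq = s⁻¹.
So Bq⁻¹ = s.
Ω = kg·m²·s⁻³·A⁻².
Combining: Bq⁻¹·Ω = s · (kg·m²·s⁻³·A⁻²) = kg·m²·s⁻²·A⁻².
kg·m²·s⁻²·A⁻² is the base-SI form of the henry.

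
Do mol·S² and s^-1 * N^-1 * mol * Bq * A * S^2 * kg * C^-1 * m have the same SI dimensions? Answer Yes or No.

No

Left side:
  S = 1/Ω (conductance is reciprocal resistance),
      = kg⁻¹·m⁻²·s³·A².
  So S² = kg⁻²·m⁻⁴·s⁶·A⁴.
  Combining: mol·S² = mol · (kg⁻²·m⁻⁴·s⁶·A⁴) = kg⁻²·m⁻⁴·s⁶·A⁴·mol.
Right side:
  N = kg·m·s⁻².
  So N⁻¹ = kg⁻¹·m⁻¹·s².
  Bq = s⁻¹.
  S = kg⁻¹·m⁻²·s³·A².
  So S² = kg⁻²·m⁻⁴·s⁶·A⁴.
  C = s·A.
  So C⁻¹ = s⁻¹·A⁻¹.
  Combining: s⁻¹·N⁻¹·mol·Bq·A·S²·kg·C⁻¹·m = s⁻¹ · (kg⁻¹·m⁻¹·s²) · mol · s⁻¹ · A · (kg⁻²·m⁻⁴·s⁶·A⁴) · kg · (s⁻¹·A⁻¹) · m = kg⁻²·m⁻⁴·s⁵·A⁴·mol.
Left is kg⁻²·m⁻⁴·s⁶·A⁴·mol; right is kg⁻²·m⁻⁴·s⁵·A⁴·mol — different.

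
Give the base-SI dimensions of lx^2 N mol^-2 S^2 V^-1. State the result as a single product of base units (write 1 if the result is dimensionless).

kg⁻²·m⁻⁹·s⁷·A⁵·mol⁻²·cd²

lx = lm/m² (illuminance = luminous flux per area),
    = m⁻²·cd.
So lx² = m⁻⁴·cd².
N = kg·m/s² = kg·m·s⁻² (force = mass × acceleration).
S = 1/Ω (conductance is reciprocal resistance),
    = kg⁻¹·m⁻²·s³·A².
So S² = kg⁻²·m⁻⁴·s⁶·A⁴.
V = W/A (potential = power per current),
    = kg·m²·s⁻³·A⁻¹.
So V⁻¹ = kg⁻¹·m⁻²·s³·A.
Combining: lx²·N·mol⁻²·S²·V⁻¹ = (m⁻⁴·cd²) · (kg·m·s⁻²) · mol⁻² · (kg⁻²·m⁻⁴·s⁶·A⁴) · (kg⁻¹·m⁻²·s³·A) = kg⁻²·m⁻⁹·s⁷·A⁵·mol⁻²·cd².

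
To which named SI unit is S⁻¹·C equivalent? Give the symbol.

S = 1/Ω (conductance is reciprocal resistance),
    = kg⁻¹·m⁻²·s³·A².
So S⁻¹ = kg·m²·s⁻³·A⁻².
C = A·s = s·A (charge = current × time).
Combining: S⁻¹·C = (kg·m²·s⁻³·A⁻²) · (s·A) = kg·m²·s⁻²·A⁻¹.
kg·m²·s⁻²·A⁻¹ is the base-SI form of the weber.

Wb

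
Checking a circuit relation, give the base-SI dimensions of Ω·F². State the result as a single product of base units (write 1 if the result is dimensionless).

Ω = kg·m²·s⁻³·A⁻².
F = kg⁻¹·m⁻²·s⁴·A².
So F² = kg⁻²·m⁻⁴·s⁸·A⁴.
Combining: Ω·F² = (kg·m²·s⁻³·A⁻²) · (kg⁻²·m⁻⁴·s⁸·A⁴) = kg⁻¹·m⁻²·s⁵·A².

kg⁻¹·m⁻²·s⁵·A²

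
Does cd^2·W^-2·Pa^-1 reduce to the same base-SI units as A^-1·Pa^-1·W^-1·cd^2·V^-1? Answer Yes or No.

Left side:
  W = J/s (power = energy per time),
      = kg·m²·s⁻³.
  So W⁻² = kg⁻²·m⁻⁴·s⁶.
  Pa = N/m² (pressure = force per area),
      = kg·m⁻¹·s⁻².
  So Pa⁻¹ = kg⁻¹·m·s².
  Combining: cd²·W⁻²·Pa⁻¹ = cd² · (kg⁻²·m⁻⁴·s⁶) · (kg⁻¹·m·s²) = kg⁻³·m⁻³·s⁸·cd².
Right side:
  Pa = N/m² (pressure = force per area),
      = kg·m⁻¹·s⁻².
  So Pa⁻¹ = kg⁻¹·m·s².
  W = J/s (power = energy per time),
      = kg·m²·s⁻³.
  So W⁻¹ = kg⁻¹·m⁻²·s³.
  V = W/A (potential = power per current),
      = kg·m²·s⁻³·A⁻¹.
  So V⁻¹ = kg⁻¹·m⁻²·s³·A.
  Combining: A⁻¹·Pa⁻¹·W⁻¹·cd²·V⁻¹ = A⁻¹ · (kg⁻¹·m·s²) · (kg⁻¹·m⁻²·s³) · cd² · (kg⁻¹·m⁻²·s³·A) = kg⁻³·m⁻³·s⁸·cd².
Both reduce to kg⁻³·m⁻³·s⁸·cd².

Yes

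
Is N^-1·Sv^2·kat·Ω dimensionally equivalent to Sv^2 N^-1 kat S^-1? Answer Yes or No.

Yes

Left side:
  N = kg·m·s⁻².
  So N⁻¹ = kg⁻¹·m⁻¹·s².
  Sv = m²·s⁻².
  So Sv² = m⁴·s⁻⁴.
  kat = s⁻¹·mol.
  Ω = kg·m²·s⁻³·A⁻².
  Combining: N⁻¹·Sv²·kat·Ω = (kg⁻¹·m⁻¹·s²) · (m⁴·s⁻⁴) · (s⁻¹·mol) · (kg·m²·s⁻³·A⁻²) = m⁵·s⁻⁶·A⁻²·mol.
Right side:
  Sv = m²·s⁻².
  So Sv² = m⁴·s⁻⁴.
  N = kg·m·s⁻².
  So N⁻¹ = kg⁻¹·m⁻¹·s².
  kat = s⁻¹·mol.
  S = kg⁻¹·m⁻²·s³·A².
  So S⁻¹ = kg·m²·s⁻³·A⁻².
  Combining: Sv²·N⁻¹·kat·S⁻¹ = (m⁴·s⁻⁴) · (kg⁻¹·m⁻¹·s²) · (s⁻¹·mol) · (kg·m²·s⁻³·A⁻²) = m⁵·s⁻⁶·A⁻²·mol.
Both reduce to m⁵·s⁻⁶·A⁻²·mol.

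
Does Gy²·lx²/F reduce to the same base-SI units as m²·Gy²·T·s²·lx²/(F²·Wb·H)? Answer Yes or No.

Left side:
  Gy = J/kg (absorbed dose = energy per mass),
      = m²·s⁻².
  So Gy² = m⁴·s⁻⁴.
  F = C/V (capacitance = charge per voltage),
      = A·s/(kg·m²·s⁻³·A⁻¹) (substituting C and V),
      = kg⁻¹·m⁻²·s⁴·A².
  So F⁻¹ = kg·m²·s⁻⁴·A⁻².
  lx = lm/m² (illuminance = luminous flux per area),
      = m⁻²·cd.
  So lx² = m⁻⁴·cd².
  Combining: Gy²·F⁻¹·lx² = (m⁴·s⁻⁴) · (kg·m²·s⁻⁴·A⁻²) · (m⁻⁴·cd²) = kg·m²·s⁻⁸·A⁻²·cd².
Right side:
  F = C/V (capacitance = charge per voltage),
      = A·s/(kg·m²·s⁻³·A⁻¹) (substituting C and V),
      = kg⁻¹·m⁻²·s⁴·A².
  So F⁻² = kg²·m⁴·s⁻⁸·A⁻⁴.
  Gy = J/kg (absorbed dose = energy per mass),
      = m²·s⁻².
  So Gy² = m⁴·s⁻⁴.
  Wb = V·s (flux: a volt is a weber per second),
      = kg·m²·s⁻²·A⁻¹.
  So Wb⁻¹ = kg⁻¹·m⁻²·s²·A.
  T = Wb/m² (flux density = flux per area),
      = kg·s⁻²·A⁻¹.
  H = Wb/A (inductance = flux per current),
      = kg·m²·s⁻²·A⁻².
  So H⁻¹ = kg⁻¹·m⁻²·s²·A².
  lx = lm/m² (illuminance = luminous flux per area),
      = m⁻²·cd.
  So lx² = m⁻⁴·cd².
  Combining: F⁻²·m²·Gy²·Wb⁻¹·T·s²·H⁻¹·lx² = (kg²·m⁴·s⁻⁸·A⁻⁴) · m² · (m⁴·s⁻⁴) · (kg⁻¹·m⁻²·s²·A) · (kg·s⁻²·A⁻¹) · s² · (kg⁻¹·m⁻²·s²·A²) · (m⁻⁴·cd²) = kg·m²·s⁻⁸·A⁻²·cd².
Both reduce to kg·m²·s⁻⁸·A⁻²·cd².

Yes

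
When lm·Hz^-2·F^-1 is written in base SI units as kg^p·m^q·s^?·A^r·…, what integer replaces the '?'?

-2

lm = cd·sr = cd (luminous flux; sr is dimensionless).
Hz = 1/s = s⁻¹ (frequency is cycles per second).
So Hz⁻² = s².
F = C/V (capacitance = charge per voltage),
    = A·s/(kg·m²·s⁻³·A⁻¹) (substituting C and V),
    = kg⁻¹·m⁻²·s⁴·A².
So F⁻¹ = kg·m²·s⁻⁴·A⁻².
Combining: lm·Hz⁻²·F⁻¹ = cd · s² · (kg·m²·s⁻⁴·A⁻²) = kg·m²·s⁻²·A⁻²·cd.
The exponent of s is -2.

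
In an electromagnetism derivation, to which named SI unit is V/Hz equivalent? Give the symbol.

Hz = 1/s = s⁻¹ (frequency is cycles per second).
So Hz⁻¹ = s.
V = W/A (potential = power per current),
    = kg·m²·s⁻³·A⁻¹.
Combining: Hz⁻¹·V = s · (kg·m²·s⁻³·A⁻¹) = kg·m²·s⁻²·A⁻¹.
kg·m²·s⁻²·A⁻¹ is the base-SI form of the weber.

Wb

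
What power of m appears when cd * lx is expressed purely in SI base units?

lx = m⁻²·cd.
Combining: cd·lx = cd · (m⁻²·cd) = m⁻²·cd².
The exponent of m is -2.

-2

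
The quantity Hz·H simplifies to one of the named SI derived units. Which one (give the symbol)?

Hz = 1/s = s⁻¹ (frequency is cycles per second).
H = Wb/A (inductance = flux per current),
    = kg·m²·s⁻²·A⁻².
Combining: Hz·H = s⁻¹ · (kg·m²·s⁻²·A⁻²) = kg·m²·s⁻³·A⁻².
kg·m²·s⁻³·A⁻² is the base-SI form of the ohm.

Ω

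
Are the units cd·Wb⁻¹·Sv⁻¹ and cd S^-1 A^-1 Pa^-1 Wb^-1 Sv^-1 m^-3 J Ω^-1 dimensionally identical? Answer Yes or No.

Left side:
  Wb = V·s (flux: a volt is a weber per second),
      = kg·m²·s⁻²·A⁻¹.
  So Wb⁻¹ = kg⁻¹·m⁻²·s²·A.
  Sv = J/kg (equivalent dose = energy per mass),
      = m²·s⁻².
  So Sv⁻¹ = m⁻²·s².
  Combining: cd·Wb⁻¹·Sv⁻¹ = cd · (kg⁻¹·m⁻²·s²·A) · (m⁻²·s²) = kg⁻¹·m⁻⁴·s⁴·A·cd.
Right side:
  S = 1/Ω (conductance is reciprocal resistance),
      = kg⁻¹·m⁻²·s³·A².
  So S⁻¹ = kg·m²·s⁻³·A⁻².
  Pa = N/m² (pressure = force per area),
      = kg·m⁻¹·s⁻².
  So Pa⁻¹ = kg⁻¹·m·s².
  Wb = V·s (flux: a volt is a weber per second),
      = kg·m²·s⁻²·A⁻¹.
  So Wb⁻¹ = kg⁻¹·m⁻²·s²·A.
  Sv = J/kg (equivalent dose = energy per mass),
      = m²·s⁻².
  So Sv⁻¹ = m⁻²·s².
  J = N·m (work = force × distance),
      = kg·m²·s⁻².
  Ω = V/A (resistance = voltage per current),
      = kg·m²·s⁻³·A⁻².
  So Ω⁻¹ = kg⁻¹·m⁻²·s³·A².
  Combining: cd·S⁻¹·A⁻¹·Pa⁻¹·Wb⁻¹·Sv⁻¹·m⁻³·J·Ω⁻¹ = cd · (kg·m²·s⁻³·A⁻²) · A⁻¹ · (kg⁻¹·m·s²) · (kg⁻¹·m⁻²·s²·A) · (m⁻²·s²) · m⁻³ · (kg·m²·s⁻²) · (kg⁻¹·m⁻²·s³·A²) = kg⁻¹·m⁻⁴·s⁴·cd.
Left is kg⁻¹·m⁻⁴·s⁴·A·cd; right is kg⁻¹·m⁻⁴·s⁴·cd — different.

No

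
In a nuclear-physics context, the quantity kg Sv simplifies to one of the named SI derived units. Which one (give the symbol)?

J

Sv = J/kg (equivalent dose = energy per mass),
    = m²·s⁻².
Combining: kg·Sv = kg · (m²·s⁻²) = kg·m²·s⁻².
kg·m²·s⁻² is the base-SI form of the joule.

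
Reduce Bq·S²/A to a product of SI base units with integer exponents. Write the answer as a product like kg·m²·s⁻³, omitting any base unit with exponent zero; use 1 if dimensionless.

Bq = 1/s = s⁻¹ (activity is decays per second).
S = 1/Ω (conductance is reciprocal resistance),
    = kg⁻¹·m⁻²·s³·A².
So S² = kg⁻²·m⁻⁴·s⁶·A⁴.
Combining: Bq·S²·A⁻¹ = s⁻¹ · (kg⁻²·m⁻⁴·s⁶·A⁴) · A⁻¹ = kg⁻²·m⁻⁴·s⁵·A³.

kg⁻²·m⁻⁴·s⁵·A³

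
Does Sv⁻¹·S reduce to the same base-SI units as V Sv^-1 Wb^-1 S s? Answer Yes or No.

Yes

Left side:
  Sv = m²·s⁻².
  So Sv⁻¹ = m⁻²·s².
  S = kg⁻¹·m⁻²·s³·A².
  Combining: Sv⁻¹·S = (m⁻²·s²) · (kg⁻¹·m⁻²·s³·A²) = kg⁻¹·m⁻⁴·s⁵·A².
Right side:
  V = W/A (potential = power per current),
      = kg·m²·s⁻³·A⁻¹.
  Sv = J/kg (equivalent dose = energy per mass),
      = m²·s⁻².
  So Sv⁻¹ = m⁻²·s².
  Wb = V·s (flux: a volt is a weber per second),
      = kg·m²·s⁻²·A⁻¹.
  So Wb⁻¹ = kg⁻¹·m⁻²·s²·A.
  S = 1/Ω (conductance is reciprocal resistance),
      = kg⁻¹·m⁻²·s³·A².
  Combining: V·Sv⁻¹·Wb⁻¹·S·s = (kg·m²·s⁻³·A⁻¹) · (m⁻²·s²) · (kg⁻¹·m⁻²·s²·A) · (kg⁻¹·m⁻²·s³·A²) · s = kg⁻¹·m⁻⁴·s⁵·A².
Both reduce to kg⁻¹·m⁻⁴·s⁵·A².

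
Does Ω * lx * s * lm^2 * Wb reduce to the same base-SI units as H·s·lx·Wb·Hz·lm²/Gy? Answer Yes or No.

No

Left side:
  Ω = V/A (resistance = voltage per current),
      = kg·m²·s⁻³·A⁻².
  lx = lm/m² (illuminance = luminous flux per area),
      = m⁻²·cd.
  lm = cd·sr = cd (luminous flux; sr is dimensionless).
  So lm² = cd².
  Wb = V·s (flux: a volt is a weber per second),
      = kg·m²·s⁻²·A⁻¹.
  Combining: Ω·lx·s·lm²·Wb = (kg·m²·s⁻³·A⁻²) · (m⁻²·cd) · s · cd² · (kg·m²·s⁻²·A⁻¹) = kg²·m²·s⁻⁴·A⁻³·cd³.
Right side:
  H = kg·m²·s⁻²·A⁻².
  Gy = m²·s⁻².
  So Gy⁻¹ = m⁻²·s².
  lx = m⁻²·cd.
  Wb = kg·m²·s⁻²·A⁻¹.
  Hz = s⁻¹.
  lm = cd.
  So lm² = cd².
  Combining: H·Gy⁻¹·s·lx·Wb·Hz·lm² = (kg·m²·s⁻²·A⁻²) · (m⁻²·s²) · s · (m⁻²·cd) · (kg·m²·s⁻²·A⁻¹) · s⁻¹ · cd² = kg²·s⁻²·A⁻³·cd³.
Left is kg²·m²·s⁻⁴·A⁻³·cd³; right is kg²·s⁻²·A⁻³·cd³ — different.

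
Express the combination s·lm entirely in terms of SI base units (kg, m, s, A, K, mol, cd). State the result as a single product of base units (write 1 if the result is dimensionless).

lm = cd·sr = cd (luminous flux; sr is dimensionless).
Combining: s·lm = s · cd = s·cd.

s·cd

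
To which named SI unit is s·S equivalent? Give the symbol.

F

S = 1/Ω (conductance is reciprocal resistance),
    = kg⁻¹·m⁻²·s³·A².
Combining: s·S = s · (kg⁻¹·m⁻²·s³·A²) = kg⁻¹·m⁻²·s⁴·A².
kg⁻¹·m⁻²·s⁴·A² is the base-SI form of the farad.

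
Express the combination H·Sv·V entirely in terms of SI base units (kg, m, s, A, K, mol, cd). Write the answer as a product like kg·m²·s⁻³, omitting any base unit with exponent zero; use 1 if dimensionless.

H = kg·m²·s⁻²·A⁻².
Sv = m²·s⁻².
V = kg·m²·s⁻³·A⁻¹.
Combining: H·Sv·V = (kg·m²·s⁻²·A⁻²) · (m²·s⁻²) · (kg·m²·s⁻³·A⁻¹) = kg²·m⁶·s⁻⁷·A⁻³.

kg²·m⁶·s⁻⁷·A⁻³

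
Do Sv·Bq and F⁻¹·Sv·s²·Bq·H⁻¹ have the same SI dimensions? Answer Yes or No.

Yes

Left side:
  Sv = J/kg (equivalent dose = energy per mass),
      = m²·s⁻².
  Bq = 1/s = s⁻¹ (activity is decays per second).
  Combining: Sv·Bq = (m²·s⁻²) · s⁻¹ = m²·s⁻³.
Right side:
  F = C/V (capacitance = charge per voltage),
      = A·s/(kg·m²·s⁻³·A⁻¹) (substituting C and V),
      = kg⁻¹·m⁻²·s⁴·A².
  So F⁻¹ = kg·m²·s⁻⁴·A⁻².
  Sv = J/kg (equivalent dose = energy per mass),
      = m²·s⁻².
  Bq = 1/s = s⁻¹ (activity is decays per second).
  H = Wb/A (inductance = flux per current),
      = kg·m²·s⁻²·A⁻².
  So H⁻¹ = kg⁻¹·m⁻²·s²·A².
  Combining: F⁻¹·Sv·s²·Bq·H⁻¹ = (kg·m²·s⁻⁴·A⁻²) · (m²·s⁻²) · s² · s⁻¹ · (kg⁻¹·m⁻²·s²·A²) = m²·s⁻³.
Both reduce to m²·s⁻³.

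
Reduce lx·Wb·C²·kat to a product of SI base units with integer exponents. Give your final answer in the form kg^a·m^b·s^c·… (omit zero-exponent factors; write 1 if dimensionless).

lx = lm/m² (illuminance = luminous flux per area),
    = m⁻²·cd.
Wb = V·s (flux: a volt is a weber per second),
    = kg·m²·s⁻²·A⁻¹.
C = A·s = s·A (charge = current × time).
So C² = s²·A².
kat = mol/s = s⁻¹·mol (catalytic activity).
Combining: lx·Wb·C²·kat = (m⁻²·cd) · (kg·m²·s⁻²·A⁻¹) · (s²·A²) · (s⁻¹·mol) = kg·s⁻¹·A·mol·cd.

kg·s⁻¹·A·mol·cd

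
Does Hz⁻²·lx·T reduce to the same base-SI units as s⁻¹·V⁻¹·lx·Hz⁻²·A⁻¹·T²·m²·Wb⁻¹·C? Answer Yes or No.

Left side:
  Hz = 1/s = s⁻¹ (frequency is cycles per second).
  So Hz⁻² = s².
  lx = lm/m² (illuminance = luminous flux per area),
      = m⁻²·cd.
  T = Wb/m² (flux density = flux per area),
      = kg·s⁻²·A⁻¹.
  Combining: Hz⁻²·lx·T = s² · (m⁻²·cd) · (kg·s⁻²·A⁻¹) = kg·m⁻²·A⁻¹·cd.
Right side:
  V = W/A (potential = power per current),
      = kg·m²·s⁻³·A⁻¹.
  So V⁻¹ = kg⁻¹·m⁻²·s³·A.
  lx = lm/m² (illuminance = luminous flux per area),
      = m⁻²·cd.
  Hz = 1/s = s⁻¹ (frequency is cycles per second).
  So Hz⁻² = s².
  T = Wb/m² (flux density = flux per area),
      = kg·s⁻²·A⁻¹.
  So T² = kg²·s⁻⁴·A⁻².
  Wb = V·s (flux: a volt is a weber per second),
      = kg·m²·s⁻²·A⁻¹.
  So Wb⁻¹ = kg⁻¹·m⁻²·s²·A.
  C = A·s = s·A (charge = current × time).
  Combining: s⁻¹·V⁻¹·lx·Hz⁻²·A⁻¹·T²·m²·Wb⁻¹·C = s⁻¹ · (kg⁻¹·m⁻²·s³·A) · (m⁻²·cd) · s² · A⁻¹ · (kg²·s⁻⁴·A⁻²) · m² · (kg⁻¹·m⁻²·s²·A) · (s·A) = m⁻⁴·s³·cd.
Left is kg·m⁻²·A⁻¹·cd; right is m⁻⁴·s³·cd — different.

No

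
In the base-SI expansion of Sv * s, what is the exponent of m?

Sv = m²·s⁻².
Combining: Sv·s = (m²·s⁻²) · s = m²·s⁻¹.
The exponent of m is 2.

2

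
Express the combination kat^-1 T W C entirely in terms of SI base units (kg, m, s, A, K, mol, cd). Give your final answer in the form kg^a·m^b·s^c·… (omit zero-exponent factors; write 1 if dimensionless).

kat = s⁻¹·mol.
So kat⁻¹ = s·mol⁻¹.
T = kg·s⁻²·A⁻¹.
W = kg·m²·s⁻³.
C = s·A.
Combining: kat⁻¹·T·W·C = (s·mol⁻¹) · (kg·s⁻²·A⁻¹) · (kg·m²·s⁻³) · (s·A) = kg²·m²·s⁻³·mol⁻¹.

kg²·m²·s⁻³·mol⁻¹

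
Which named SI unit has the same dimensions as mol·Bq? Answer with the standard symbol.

Bq = s⁻¹.
Combining: mol·Bq = mol · s⁻¹ = s⁻¹·mol.
s⁻¹·mol is the base-SI form of the katal.

kat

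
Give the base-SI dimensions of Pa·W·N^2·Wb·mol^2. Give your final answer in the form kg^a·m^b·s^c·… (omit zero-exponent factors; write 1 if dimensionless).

Pa = kg·m⁻¹·s⁻².
W = kg·m²·s⁻³.
N = kg·m·s⁻².
So N² = kg²·m²·s⁻⁴.
Wb = kg·m²·s⁻²·A⁻¹.
Combining: Pa·W·N²·Wb·mol² = (kg·m⁻¹·s⁻²) · (kg·m²·s⁻³) · (kg²·m²·s⁻⁴) · (kg·m²·s⁻²·A⁻¹) · mol² = kg⁵·m⁵·s⁻¹¹·A⁻¹·mol².

kg⁵·m⁵·s⁻¹¹·A⁻¹·mol²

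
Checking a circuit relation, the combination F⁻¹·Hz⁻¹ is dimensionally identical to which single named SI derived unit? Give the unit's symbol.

Ω

F = C/V (capacitance = charge per voltage),
    = A·s/(kg·m²·s⁻³·A⁻¹) (substituting C and V),
    = kg⁻¹·m⁻²·s⁴·A².
So F⁻¹ = kg·m²·s⁻⁴·A⁻².
Hz = 1/s = s⁻¹ (frequency is cycles per second).
So Hz⁻¹ = s.
Combining: F⁻¹·Hz⁻¹ = (kg·m²·s⁻⁴·A⁻²) · s = kg·m²·s⁻³·A⁻².
kg·m²·s⁻³·A⁻² is the base-SI form of the ohm.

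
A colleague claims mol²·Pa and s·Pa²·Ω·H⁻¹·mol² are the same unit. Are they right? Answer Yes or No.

No

Left side:
  Pa = kg·m⁻¹·s⁻².
  Combining: mol²·Pa = mol² · (kg·m⁻¹·s⁻²) = kg·m⁻¹·s⁻²·mol².
Right side:
  Pa = N/m² (pressure = force per area),
      = kg·m⁻¹·s⁻².
  So Pa² = kg²·m⁻²·s⁻⁴.
  Ω = V/A (resistance = voltage per current),
      = kg·m²·s⁻³·A⁻².
  H = Wb/A (inductance = flux per current),
      = kg·m²·s⁻²·A⁻².
  So H⁻¹ = kg⁻¹·m⁻²·s²·A².
  Combining: s·Pa²·Ω·H⁻¹·mol² = s · (kg²·m⁻²·s⁻⁴) · (kg·m²·s⁻³·A⁻²) · (kg⁻¹·m⁻²·s²·A²) · mol² = kg²·m⁻²·s⁻⁴·mol².
Left is kg·m⁻¹·s⁻²·mol²; right is kg²·m⁻²·s⁻⁴·mol² — different.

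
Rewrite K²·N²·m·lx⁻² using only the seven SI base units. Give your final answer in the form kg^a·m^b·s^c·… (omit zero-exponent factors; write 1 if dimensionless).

N = kg·m/s² = kg·m·s⁻² (force = mass × acceleration).
So N² = kg²·m²·s⁻⁴.
lx = lm/m² (illuminance = luminous flux per area),
    = m⁻²·cd.
So lx⁻² = m⁴·cd⁻².
Combining: K²·N²·m·lx⁻² = K² · (kg²·m²·s⁻⁴) · m · (m⁴·cd⁻²) = kg²·m⁷·s⁻⁴·K²·cd⁻².

kg²·m⁷·s⁻⁴·K²·cd⁻²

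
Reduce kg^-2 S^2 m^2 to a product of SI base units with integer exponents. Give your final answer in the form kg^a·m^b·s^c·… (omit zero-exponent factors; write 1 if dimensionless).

kg⁻⁴·m⁻²·s⁶·A⁴

S = kg⁻¹·m⁻²·s³·A².
So S² = kg⁻²·m⁻⁴·s⁶·A⁴.
Combining: kg⁻²·S²·m² = kg⁻² · (kg⁻²·m⁻⁴·s⁶·A⁴) · m² = kg⁻⁴·m⁻²·s⁶·A⁴.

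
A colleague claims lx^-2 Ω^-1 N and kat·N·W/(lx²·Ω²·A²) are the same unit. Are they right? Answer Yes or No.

No

Left side:
  lx = lm/m² (illuminance = luminous flux per area),
      = m⁻²·cd.
  So lx⁻² = m⁴·cd⁻².
  Ω = V/A (resistance = voltage per current),
      = kg·m²·s⁻³·A⁻².
  So Ω⁻¹ = kg⁻¹·m⁻²·s³·A².
  N = kg·m/s² = kg·m·s⁻² (force = mass × acceleration).
  Combining: lx⁻²·Ω⁻¹·N = (m⁴·cd⁻²) · (kg⁻¹·m⁻²·s³·A²) · (kg·m·s⁻²) = m³·s·A²·cd⁻².
Right side:
  kat = s⁻¹·mol.
  N = kg·m·s⁻².
  lx = m⁻²·cd.
  So lx⁻² = m⁴·cd⁻².
  Ω = kg·m²·s⁻³·A⁻².
  So Ω⁻² = kg⁻²·m⁻⁴·s⁶·A⁴.
  W = kg·m²·s⁻³.
  Combining: kat·N·lx⁻²·Ω⁻²·A⁻²·W = (s⁻¹·mol) · (kg·m·s⁻²) · (m⁴·cd⁻²) · (kg⁻²·m⁻⁴·s⁶·A⁴) · A⁻² · (kg·m²·s⁻³) = m³·A²·mol·cd⁻².
Left is m³·s·A²·cd⁻²; right is m³·A²·mol·cd⁻² — different.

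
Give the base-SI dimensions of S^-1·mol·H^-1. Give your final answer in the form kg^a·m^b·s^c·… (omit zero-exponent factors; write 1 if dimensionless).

s⁻¹·mol

S = 1/Ω (conductance is reciprocal resistance),
    = kg⁻¹·m⁻²·s³·A².
So S⁻¹ = kg·m²·s⁻³·A⁻².
H = Wb/A (inductance = flux per current),
    = kg·m²·s⁻²·A⁻².
So H⁻¹ = kg⁻¹·m⁻²·s²·A².
Combining: S⁻¹·mol·H⁻¹ = (kg·m²·s⁻³·A⁻²) · mol · (kg⁻¹·m⁻²·s²·A²) = s⁻¹·mol.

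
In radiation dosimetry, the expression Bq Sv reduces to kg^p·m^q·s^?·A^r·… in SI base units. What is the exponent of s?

Bq = s⁻¹.
Sv = m²·s⁻².
Combining: Bq·Sv = s⁻¹ · (m²·s⁻²) = m²·s⁻³.
The exponent of s is -3.

-3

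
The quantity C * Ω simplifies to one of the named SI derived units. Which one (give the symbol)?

C = s·A.
Ω = kg·m²·s⁻³·A⁻².
Combining: C·Ω = (s·A) · (kg·m²·s⁻³·A⁻²) = kg·m²·s⁻²·A⁻¹.
kg·m²·s⁻²·A⁻¹ is the base-SI form of the weber.

Wb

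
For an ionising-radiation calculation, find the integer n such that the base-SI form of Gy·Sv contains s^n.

-4

Gy = J/kg (absorbed dose = energy per mass),
    = m²·s⁻².
Sv = J/kg (equivalent dose = energy per mass),
    = m²·s⁻².
Combining: Gy·Sv = (m²·s⁻²) · (m²·s⁻²) = m⁴·s⁻⁴.
The exponent of s is -4.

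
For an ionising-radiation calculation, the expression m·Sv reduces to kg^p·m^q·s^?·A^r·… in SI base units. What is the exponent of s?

-2

Sv = m²·s⁻².
Combining: m·Sv = m · (m²·s⁻²) = m³·s⁻².
The exponent of s is -2.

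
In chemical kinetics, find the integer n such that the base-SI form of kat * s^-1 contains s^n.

kat = mol/s = s⁻¹·mol (catalytic activity).
Combining: kat·s⁻¹ = (s⁻¹·mol) · s⁻¹ = s⁻²·mol.
The exponent of s is -2.

-2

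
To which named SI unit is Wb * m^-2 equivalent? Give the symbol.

T

Wb = V·s (flux: a volt is a weber per second),
    = kg·m²·s⁻²·A⁻¹.
Combining: Wb·m⁻² = (kg·m²·s⁻²·A⁻¹) · m⁻² = kg·s⁻²·A⁻¹.
kg·s⁻²·A⁻¹ is the base-SI form of the tesla.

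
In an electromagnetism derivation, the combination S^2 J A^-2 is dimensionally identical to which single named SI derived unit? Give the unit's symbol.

F

S = 1/Ω (conductance is reciprocal resistance),
    = kg⁻¹·m⁻²·s³·A².
So S² = kg⁻²·m⁻⁴·s⁶·A⁴.
J = N·m (work = force × distance),
    = kg·m²·s⁻².
Combining: S²·J·A⁻² = (kg⁻²·m⁻⁴·s⁶·A⁴) · (kg·m²·s⁻²) · A⁻² = kg⁻¹·m⁻²·s⁴·A².
kg⁻¹·m⁻²·s⁴·A² is the base-SI form of the farad.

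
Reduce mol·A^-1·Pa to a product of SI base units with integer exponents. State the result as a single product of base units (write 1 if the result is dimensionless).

kg·m⁻¹·s⁻²·A⁻¹·mol

Pa = kg·m⁻¹·s⁻².
Combining: mol·A⁻¹·Pa = mol · A⁻¹ · (kg·m⁻¹·s⁻²) = kg·m⁻¹·s⁻²·A⁻¹·mol.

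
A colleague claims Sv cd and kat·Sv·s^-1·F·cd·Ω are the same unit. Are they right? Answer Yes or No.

Left side:
  Sv = J/kg (equivalent dose = energy per mass),
      = m²·s⁻².
  Combining: Sv·cd = (m²·s⁻²) · cd = m²·s⁻²·cd.
Right side:
  kat = mol/s = s⁻¹·mol (catalytic activity).
  Sv = J/kg (equivalent dose = energy per mass),
      = m²·s⁻².
  F = C/V (capacitance = charge per voltage),
      = A·s/(kg·m²·s⁻³·A⁻¹) (substituting C and V),
      = kg⁻¹·m⁻²·s⁴·A².
  Ω = V/A (resistance = voltage per current),
      = kg·m²·s⁻³·A⁻².
  Combining: kat·Sv·s⁻¹·F·cd·Ω = (s⁻¹·mol) · (m²·s⁻²) · s⁻¹ · (kg⁻¹·m⁻²·s⁴·A²) · cd · (kg·m²·s⁻³·A⁻²) = m²·s⁻³·mol·cd.
Left is m²·s⁻²·cd; right is m²·s⁻³·mol·cd — different.

No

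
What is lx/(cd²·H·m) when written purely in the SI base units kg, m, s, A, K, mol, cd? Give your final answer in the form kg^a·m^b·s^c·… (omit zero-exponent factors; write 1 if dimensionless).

H = Wb/A (inductance = flux per current),
    = kg·m²·s⁻²·A⁻².
So H⁻¹ = kg⁻¹·m⁻²·s²·A².
lx = lm/m² (illuminance = luminous flux per area),
    = m⁻²·cd.
Combining: cd⁻²·H⁻¹·m⁻¹·lx = cd⁻² · (kg⁻¹·m⁻²·s²·A²) · m⁻¹ · (m⁻²·cd) = kg⁻¹·m⁻⁵·s²·A²·cd⁻¹.

kg⁻¹·m⁻⁵·s²·A²·cd⁻¹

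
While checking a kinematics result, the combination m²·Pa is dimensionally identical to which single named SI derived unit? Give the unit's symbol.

Pa = kg·m⁻¹·s⁻².
Combining: m²·Pa = m² · (kg·m⁻¹·s⁻²) = kg·m·s⁻².
kg·m·s⁻² is the base-SI form of the newton.

N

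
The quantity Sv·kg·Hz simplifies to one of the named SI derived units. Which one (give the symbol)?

Sv = J/kg (equivalent dose = energy per mass),
    = m²·s⁻².
Hz = 1/s = s⁻¹ (frequency is cycles per second).
Combining: Sv·kg·Hz = (m²·s⁻²) · kg · s⁻¹ = kg·m²·s⁻³.
kg·m²·s⁻³ is the base-SI form of the watt.

W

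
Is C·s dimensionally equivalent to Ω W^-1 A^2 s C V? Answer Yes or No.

Left side:
  C = A·s = s·A (charge = current × time).
  Combining: C·s = (s·A) · s = s²·A.
Right side:
  Ω = V/A (resistance = voltage per current),
      = kg·m²·s⁻³·A⁻².
  W = J/s (power = energy per time),
      = kg·m²·s⁻³.
  So W⁻¹ = kg⁻¹·m⁻²·s³.
  C = A·s = s·A (charge = current × time).
  V = W/A (potential = power per current),
      = kg·m²·s⁻³·A⁻¹.
  Combining: Ω·W⁻¹·A²·s·C·V = (kg·m²·s⁻³·A⁻²) · (kg⁻¹·m⁻²·s³) · A² · s · (s·A) · (kg·m²·s⁻³·A⁻¹) = kg·m²·s⁻¹.
Left is s²·A; right is kg·m²·s⁻¹ — different.

No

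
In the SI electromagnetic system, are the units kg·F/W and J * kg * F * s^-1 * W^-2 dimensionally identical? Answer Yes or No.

Yes

Left side:
  F = C/V (capacitance = charge per voltage),
      = A·s/(kg·m²·s⁻³·A⁻¹) (substituting C and V),
      = kg⁻¹·m⁻²·s⁴·A².
  W = J/s (power = energy per time),
      = kg·m²·s⁻³.
  So W⁻¹ = kg⁻¹·m⁻²·s³.
  Combining: kg·F·W⁻¹ = kg · (kg⁻¹·m⁻²·s⁴·A²) · (kg⁻¹·m⁻²·s³) = kg⁻¹·m⁻⁴·s⁷·A².
Right side:
  J = N·m (work = force × distance),
      = kg·m²·s⁻².
  F = C/V (capacitance = charge per voltage),
      = A·s/(kg·m²·s⁻³·A⁻¹) (substituting C and V),
      = kg⁻¹·m⁻²·s⁴·A².
  W = J/s (power = energy per time),
      = kg·m²·s⁻³.
  So W⁻² = kg⁻²·m⁻⁴·s⁶.
  Combining: J·kg·F·s⁻¹·W⁻² = (kg·m²·s⁻²) · kg · (kg⁻¹·m⁻²·s⁴·A²) · s⁻¹ · (kg⁻²·m⁻⁴·s⁶) = kg⁻¹·m⁻⁴·s⁷·A².
Both reduce to kg⁻¹·m⁻⁴·s⁷·A².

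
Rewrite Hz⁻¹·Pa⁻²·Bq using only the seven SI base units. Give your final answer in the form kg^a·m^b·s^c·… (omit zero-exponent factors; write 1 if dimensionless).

kg⁻²·m²·s⁴

Hz = 1/s = s⁻¹ (frequency is cycles per second).
So Hz⁻¹ = s.
Pa = N/m² (pressure = force per area),
    = kg·m⁻¹·s⁻².
So Pa⁻² = kg⁻²·m²·s⁴.
Bq = 1/s = s⁻¹ (activity is decays per second).
Combining: Hz⁻¹·Pa⁻²·Bq = s · (kg⁻²·m²·s⁴) · s⁻¹ = kg⁻²·m²·s⁴.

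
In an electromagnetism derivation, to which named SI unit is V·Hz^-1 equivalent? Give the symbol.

Wb

V = kg·m²·s⁻³·A⁻¹.
Hz = s⁻¹.
So Hz⁻¹ = s.
Combining: V·Hz⁻¹ = (kg·m²·s⁻³·A⁻¹) · s = kg·m²·s⁻²·A⁻¹.
kg·m²·s⁻²·A⁻¹ is the base-SI form of the weber.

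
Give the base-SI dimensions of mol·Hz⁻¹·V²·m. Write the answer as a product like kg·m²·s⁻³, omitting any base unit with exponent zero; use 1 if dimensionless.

Hz = 1/s = s⁻¹ (frequency is cycles per second).
So Hz⁻¹ = s.
V = W/A (potential = power per current),
    = kg·m²·s⁻³·A⁻¹.
So V² = kg²·m⁴·s⁻⁶·A⁻².
Combining: mol·Hz⁻¹·V²·m = mol · s · (kg²·m⁴·s⁻⁶·A⁻²) · m = kg²·m⁵·s⁻⁵·A⁻²·mol.

kg²·m⁵·s⁻⁵·A⁻²·mol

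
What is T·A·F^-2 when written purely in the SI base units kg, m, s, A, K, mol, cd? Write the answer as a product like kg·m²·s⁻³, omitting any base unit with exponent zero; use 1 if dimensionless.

T = kg·s⁻²·A⁻¹.
F = kg⁻¹·m⁻²·s⁴·A².
So F⁻² = kg²·m⁴·s⁻⁸·A⁻⁴.
Combining: T·A·F⁻² = (kg·s⁻²·A⁻¹) · A · (kg²·m⁴·s⁻⁸·A⁻⁴) = kg³·m⁴·s⁻¹⁰·A⁻⁴.

kg³·m⁴·s⁻¹⁰·A⁻⁴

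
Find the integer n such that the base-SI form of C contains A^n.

1

C = A·s = s·A (charge = current × time).
The exponent of A is 1.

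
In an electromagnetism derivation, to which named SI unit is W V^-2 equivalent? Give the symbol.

S

W = J/s (power = energy per time),
    = kg·m²·s⁻³.
V = W/A (potential = power per current),
    = kg·m²·s⁻³·A⁻¹.
So V⁻² = kg⁻²·m⁻⁴·s⁶·A².
Combining: W·V⁻² = (kg·m²·s⁻³) · (kg⁻²·m⁻⁴·s⁶·A²) = kg⁻¹·m⁻²·s³·A².
kg⁻¹·m⁻²·s³·A² is the base-SI form of the siemens.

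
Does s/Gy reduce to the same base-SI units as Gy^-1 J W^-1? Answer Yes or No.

Left side:
  Gy = J/kg (absorbed dose = energy per mass),
      = m²·s⁻².
  So Gy⁻¹ = m⁻²·s².
  Combining: s·Gy⁻¹ = s · (m⁻²·s²) = m⁻²·s³.
Right side:
  Gy = m²·s⁻².
  So Gy⁻¹ = m⁻²·s².
  J = kg·m²·s⁻².
  W = kg·m²·s⁻³.
  So W⁻¹ = kg⁻¹·m⁻²·s³.
  Combining: Gy⁻¹·J·W⁻¹ = (m⁻²·s²) · (kg·m²·s⁻²) · (kg⁻¹·m⁻²·s³) = m⁻²·s³.
Both reduce to m⁻²·s³.

Yes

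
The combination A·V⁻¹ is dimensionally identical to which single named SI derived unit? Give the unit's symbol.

V = kg·m²·s⁻³·A⁻¹.
So V⁻¹ = kg⁻¹·m⁻²·s³·A.
Combining: A·V⁻¹ = A · (kg⁻¹·m⁻²·s³·A) = kg⁻¹·m⁻²·s³·A².
kg⁻¹·m⁻²·s³·A² is the base-SI form of the siemens.

S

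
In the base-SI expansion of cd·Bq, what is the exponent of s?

Bq = s⁻¹.
Combining: cd·Bq = cd · s⁻¹ = s⁻¹·cd.
The exponent of s is -1.

-1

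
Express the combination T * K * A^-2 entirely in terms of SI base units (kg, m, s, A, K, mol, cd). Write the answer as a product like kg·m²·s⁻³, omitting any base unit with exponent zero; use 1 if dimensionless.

kg·s⁻²·A⁻³·K

T = Wb/m² (flux density = flux per area),
    = kg·s⁻²·A⁻¹.
Combining: T·K·A⁻² = (kg·s⁻²·A⁻¹) · K · A⁻² = kg·s⁻²·A⁻³·K.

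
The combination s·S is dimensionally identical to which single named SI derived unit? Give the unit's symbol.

F

S = 1/Ω (conductance is reciprocal resistance),
    = kg⁻¹·m⁻²·s³·A².
Combining: s·S = s · (kg⁻¹·m⁻²·s³·A²) = kg⁻¹·m⁻²·s⁴·A².
kg⁻¹·m⁻²·s⁴·A² is the base-SI form of the farad.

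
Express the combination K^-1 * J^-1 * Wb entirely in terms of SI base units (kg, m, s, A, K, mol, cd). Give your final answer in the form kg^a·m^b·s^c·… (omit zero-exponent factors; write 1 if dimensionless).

J = N·m (work = force × distance),
    = kg·m²·s⁻².
So J⁻¹ = kg⁻¹·m⁻²·s².
Wb = V·s (flux: a volt is a weber per second),
    = kg·m²·s⁻²·A⁻¹.
Combining: K⁻¹·J⁻¹·Wb = K⁻¹ · (kg⁻¹·m⁻²·s²) · (kg·m²·s⁻²·A⁻¹) = A⁻¹·K⁻¹.

A⁻¹·K⁻¹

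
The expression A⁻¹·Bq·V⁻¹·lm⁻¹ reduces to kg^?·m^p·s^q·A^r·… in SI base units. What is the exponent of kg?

-1

Bq = s⁻¹.
V = kg·m²·s⁻³·A⁻¹.
So V⁻¹ = kg⁻¹·m⁻²·s³·A.
lm = cd.
So lm⁻¹ = cd⁻¹.
Combining: A⁻¹·Bq·V⁻¹·lm⁻¹ = A⁻¹ · s⁻¹ · (kg⁻¹·m⁻²·s³·A) · cd⁻¹ = kg⁻¹·m⁻²·s²·cd⁻¹.
The exponent of kg is -1.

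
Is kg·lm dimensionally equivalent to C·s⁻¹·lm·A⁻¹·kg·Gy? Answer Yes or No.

Left side:
  lm = cd.
  Combining: kg·lm = kg · cd = kg·cd.
Right side:
  C = s·A.
  lm = cd.
  Gy = m²·s⁻².
  Combining: C·s⁻¹·lm·A⁻¹·kg·Gy = (s·A) · s⁻¹ · cd · A⁻¹ · kg · (m²·s⁻²) = kg·m²·s⁻²·cd.
Left is kg·cd; right is kg·m²·s⁻²·cd — different.

No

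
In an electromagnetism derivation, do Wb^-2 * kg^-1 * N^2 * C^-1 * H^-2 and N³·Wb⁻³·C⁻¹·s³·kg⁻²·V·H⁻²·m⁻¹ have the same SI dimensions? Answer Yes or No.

Yes

Left side:
  Wb = kg·m²·s⁻²·A⁻¹.
  So Wb⁻² = kg⁻²·m⁻⁴·s⁴·A².
  N = kg·m·s⁻².
  So N² = kg²·m²·s⁻⁴.
  C = s·A.
  So C⁻¹ = s⁻¹·A⁻¹.
  H = kg·m²·s⁻²·A⁻².
  So H⁻² = kg⁻²·m⁻⁴·s⁴·A⁴.
  Combining: Wb⁻²·kg⁻¹·N²·C⁻¹·H⁻² = (kg⁻²·m⁻⁴·s⁴·A²) · kg⁻¹ · (kg²·m²·s⁻⁴) · (s⁻¹·A⁻¹) · (kg⁻²·m⁻⁴·s⁴·A⁴) = kg⁻³·m⁻⁶·s³·A⁵.
Right side:
  N = kg·m/s² = kg·m·s⁻² (force = mass × acceleration).
  So N³ = kg³·m³·s⁻⁶.
  Wb = V·s (flux: a volt is a weber per second),
      = kg·m²·s⁻²·A⁻¹.
  So Wb⁻³ = kg⁻³·m⁻⁶·s⁶·A³.
  C = A·s = s·A (charge = current × time).
  So C⁻¹ = s⁻¹·A⁻¹.
  V = W/A (potential = power per current),
      = kg·m²·s⁻³·A⁻¹.
  H = Wb/A (inductance = flux per current),
      = kg·m²·s⁻²·A⁻².
  So H⁻² = kg⁻²·m⁻⁴·s⁴·A⁴.
  Combining: N³·Wb⁻³·C⁻¹·s³·kg⁻²·V·H⁻²·m⁻¹ = (kg³·m³·s⁻⁶) · (kg⁻³·m⁻⁶·s⁶·A³) · (s⁻¹·A⁻¹) · s³ · kg⁻² · (kg·m²·s⁻³·A⁻¹) · (kg⁻²·m⁻⁴·s⁴·A⁴) · m⁻¹ = kg⁻³·m⁻⁶·s³·A⁵.
Both reduce to kg⁻³·m⁻⁶·s³·A⁵.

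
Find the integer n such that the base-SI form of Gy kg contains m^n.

2

Gy = J/kg (absorbed dose = energy per mass),
    = m²·s⁻².
Combining: Gy·kg = (m²·s⁻²) · kg = kg·m²·s⁻².
The exponent of m is 2.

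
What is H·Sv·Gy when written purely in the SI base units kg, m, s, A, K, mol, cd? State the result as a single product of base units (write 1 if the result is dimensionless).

kg·m⁶·s⁻⁶·A⁻²

H = Wb/A (inductance = flux per current),
    = kg·m²·s⁻²·A⁻².
Sv = J/kg (equivalent dose = energy per mass),
    = m²·s⁻².
Gy = J/kg (absorbed dose = energy per mass),
    = m²·s⁻².
Combining: H·Sv·Gy = (kg·m²·s⁻²·A⁻²) · (m²·s⁻²) · (m²·s⁻²) = kg·m⁶·s⁻⁶·A⁻².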